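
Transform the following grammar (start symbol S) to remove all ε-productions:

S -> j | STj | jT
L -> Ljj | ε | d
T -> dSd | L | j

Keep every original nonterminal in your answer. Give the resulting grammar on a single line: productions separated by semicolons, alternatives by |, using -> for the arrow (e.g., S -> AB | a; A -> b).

Nullable set: {L, T}.
S -> STj: T nullable, giving STj | Sj.
S -> jT: T nullable, giving j | jT.
Drop L -> ε.
L -> Ljj: L nullable, giving Ljj | jj.
T -> L: L nullable, giving L.
Unchanged (no nullable symbols): S -> j; L -> d; T -> dSd; T -> j.

S -> j | Sj | jT | STj; L -> d | jj | Ljj; T -> L | j | dSd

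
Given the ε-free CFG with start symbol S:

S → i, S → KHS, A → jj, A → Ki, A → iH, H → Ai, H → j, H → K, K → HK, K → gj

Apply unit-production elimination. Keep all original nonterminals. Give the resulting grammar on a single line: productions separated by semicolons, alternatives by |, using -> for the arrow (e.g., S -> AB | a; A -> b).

Unit productions: H->K.
Unit pairs (A ⇒* B via units): (H,K).
S: inherits non-unit rules of {S} → KHS | i.
A: inherits non-unit rules of {A} → Ki | iH | jj.
H: inherits non-unit rules of {H, K} → Ai | HK | gj | j.
K: inherits non-unit rules of {K} → HK | gj.

S -> i | KHS; A -> Ki | iH | jj; H -> j | Ai | HK | gj; K -> HK | gj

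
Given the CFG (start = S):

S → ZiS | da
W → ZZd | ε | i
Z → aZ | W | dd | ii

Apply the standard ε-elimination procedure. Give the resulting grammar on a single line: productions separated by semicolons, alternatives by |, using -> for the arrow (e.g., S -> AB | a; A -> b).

Nullable set: {W, Z}.
S -> ZiS: Z nullable, giving ZiS | iS.
Drop W -> ε.
W -> ZZd: Z, Z nullable, giving ZZd | Zd | d.
Z -> W: W nullable, giving W.
Z -> aZ: Z nullable, giving a | aZ.
Unchanged (no nullable symbols): S -> da; W -> i; Z -> dd; Z -> ii.

S -> da | iS | ZiS; W -> d | i | Zd | ZZd; Z -> W | a | aZ | dd | ii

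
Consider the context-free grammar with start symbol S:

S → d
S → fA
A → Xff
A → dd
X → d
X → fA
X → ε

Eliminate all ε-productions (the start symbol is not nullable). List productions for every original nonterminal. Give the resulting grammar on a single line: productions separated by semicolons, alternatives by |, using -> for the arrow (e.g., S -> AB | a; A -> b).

Nullable set: {X}.
A -> Xff: X nullable, giving Xff | ff.
Drop X -> ε.
Unchanged (no nullable symbols): S -> d; S -> fA; A -> dd; X -> d; X -> fA.

S -> d | fA; A -> dd | ff | Xff; X -> d | fA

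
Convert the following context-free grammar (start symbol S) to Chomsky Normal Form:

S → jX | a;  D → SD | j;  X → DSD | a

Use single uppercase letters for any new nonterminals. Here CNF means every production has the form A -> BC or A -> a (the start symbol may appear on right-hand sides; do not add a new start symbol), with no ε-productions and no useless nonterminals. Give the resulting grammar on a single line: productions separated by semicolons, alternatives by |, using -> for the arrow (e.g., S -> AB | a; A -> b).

S -> a | AX; A -> j; B -> SD; D -> j | SD; X -> a | DB

No ε-productions.
No unit productions to eliminate.
TERM: introduce A -> j and substitute in every rule of length ≥2.
BIN: X -> DSD becomes X -> DB, B -> SD.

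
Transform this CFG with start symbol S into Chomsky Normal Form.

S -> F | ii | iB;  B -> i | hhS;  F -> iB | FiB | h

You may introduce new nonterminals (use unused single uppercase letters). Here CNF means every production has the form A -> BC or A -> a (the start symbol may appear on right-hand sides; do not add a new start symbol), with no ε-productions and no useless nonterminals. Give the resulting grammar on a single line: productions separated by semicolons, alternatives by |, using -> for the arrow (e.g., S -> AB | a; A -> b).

No ε-productions.
After unit-elimination: S -> h | iB | ii | FiB; B -> i | hhS; F -> h | iB | FiB.
TERM: introduce A -> h, C -> i and substitute in every rule of length ≥2.
BIN: B -> AAS becomes B -> AD, D -> AS; F -> FCB becomes F -> FE, E -> CB; S -> FCB becomes S -> FG, G -> CB.

S -> h | CB | CC | FG; A -> h; B -> i | AD; C -> i; D -> AS; E -> CB; F -> h | CB | FE; G -> CB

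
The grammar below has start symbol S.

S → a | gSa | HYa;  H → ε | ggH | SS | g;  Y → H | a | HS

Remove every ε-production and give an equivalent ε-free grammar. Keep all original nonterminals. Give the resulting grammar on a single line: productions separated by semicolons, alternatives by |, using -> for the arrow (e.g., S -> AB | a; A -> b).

S -> a | Ha | Ya | HYa | gSa; H -> g | SS | gg | ggH; Y -> H | S | a | HS

Nullable set: {H, Y}.
S -> HYa: H, Y nullable, giving HYa | Ha | Ya | a.
Drop H -> ε.
H -> ggH: H nullable, giving gg | ggH.
Y -> H: H nullable, giving H.
Y -> HS: H nullable, giving HS | S.
Unchanged (no nullable symbols): S -> a; S -> gSa; H -> SS; H -> g; Y -> a.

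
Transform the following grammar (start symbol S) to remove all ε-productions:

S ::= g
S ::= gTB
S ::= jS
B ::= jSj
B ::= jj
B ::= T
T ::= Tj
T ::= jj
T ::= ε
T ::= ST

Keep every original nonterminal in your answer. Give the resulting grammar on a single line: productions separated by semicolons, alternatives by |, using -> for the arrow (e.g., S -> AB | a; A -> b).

Nullable set: {B, T}.
S -> gTB: T, B nullable, giving g | gB | gT | gTB.
B -> T: T nullable, giving T.
Drop T -> ε.
T -> ST: T nullable, giving S | ST.
T -> Tj: T nullable, giving Tj | j.
Unchanged (no nullable symbols): S -> g; S -> jS; B -> jSj; B -> jj; T -> jj.

S -> g | gB | gT | jS | gTB; B -> T | jj | jSj; T -> S | j | ST | Tj | jj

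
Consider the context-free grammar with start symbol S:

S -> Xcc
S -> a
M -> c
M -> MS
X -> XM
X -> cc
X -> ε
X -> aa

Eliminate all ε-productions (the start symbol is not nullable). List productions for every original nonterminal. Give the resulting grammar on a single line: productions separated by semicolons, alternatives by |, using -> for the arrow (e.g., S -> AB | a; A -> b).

S -> a | cc | Xcc; M -> c | MS; X -> M | XM | aa | cc

Nullable set: {X}.
S -> Xcc: X nullable, giving Xcc | cc.
Drop X -> ε.
X -> XM: X nullable, giving M | XM.
Unchanged (no nullable symbols): S -> a; M -> MS; M -> c; X -> aa; X -> cc.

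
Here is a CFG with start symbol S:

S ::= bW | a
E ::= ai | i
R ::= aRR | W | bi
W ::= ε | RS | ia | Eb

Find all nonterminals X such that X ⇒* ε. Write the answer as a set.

Directly nullable (have an ε-rule): {W}.
R is nullable via R -> W (every symbol on the right is already known nullable).
Not nullable: E, S — each has a terminal in every rule's right-hand side or depends on a non-nullable symbol.

{R, W}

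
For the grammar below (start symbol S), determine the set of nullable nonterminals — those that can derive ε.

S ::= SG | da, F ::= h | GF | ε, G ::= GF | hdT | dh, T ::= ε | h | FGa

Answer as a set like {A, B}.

Directly nullable (have an ε-rule): {F, T}.
Not nullable: G, S — each has a terminal in every rule's right-hand side or depends on a non-nullable symbol.

{F, T}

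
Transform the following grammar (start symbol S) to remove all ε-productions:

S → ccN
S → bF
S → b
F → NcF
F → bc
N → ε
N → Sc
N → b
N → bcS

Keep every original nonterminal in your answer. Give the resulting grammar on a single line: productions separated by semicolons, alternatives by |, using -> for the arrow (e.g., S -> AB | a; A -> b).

Nullable set: {N}.
S -> ccN: N nullable, giving cc | ccN.
F -> NcF: N nullable, giving NcF | cF.
Drop N -> ε.
Unchanged (no nullable symbols): S -> b; S -> bF; F -> bc; N -> Sc; N -> b; N -> bcS.

S -> b | bF | cc | ccN; F -> bc | cF | NcF; N -> b | Sc | bcS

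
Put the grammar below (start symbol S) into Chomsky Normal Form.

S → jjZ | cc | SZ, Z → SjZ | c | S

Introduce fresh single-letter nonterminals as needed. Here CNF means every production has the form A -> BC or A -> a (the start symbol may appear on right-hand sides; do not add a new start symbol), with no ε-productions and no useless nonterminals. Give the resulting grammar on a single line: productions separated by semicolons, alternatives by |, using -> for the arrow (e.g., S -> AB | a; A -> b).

S -> AA | BC | SZ; A -> c; B -> j; C -> BZ; D -> BZ; E -> BZ; Z -> c | AA | BD | SE | SZ

No ε-productions.
After unit-elimination: S -> SZ | cc | jjZ; Z -> c | SZ | cc | SjZ | jjZ.
TERM: introduce A -> c, B -> j and substitute in every rule of length ≥2.
BIN: S -> BBZ becomes S -> BC, C -> BZ; Z -> BBZ becomes Z -> BD, D -> BZ; Z -> SBZ becomes Z -> SE, E -> BZ.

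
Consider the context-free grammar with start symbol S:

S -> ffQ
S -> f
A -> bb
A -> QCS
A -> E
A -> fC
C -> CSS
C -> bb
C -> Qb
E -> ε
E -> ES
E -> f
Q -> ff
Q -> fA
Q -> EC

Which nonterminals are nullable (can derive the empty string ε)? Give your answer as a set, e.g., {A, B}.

{A, E}

Directly nullable (have an ε-rule): {E}.
A is nullable via A -> E (every symbol on the right is already known nullable).
Not nullable: C, Q, S — each has a terminal in every rule's right-hand side or depends on a non-nullable symbol.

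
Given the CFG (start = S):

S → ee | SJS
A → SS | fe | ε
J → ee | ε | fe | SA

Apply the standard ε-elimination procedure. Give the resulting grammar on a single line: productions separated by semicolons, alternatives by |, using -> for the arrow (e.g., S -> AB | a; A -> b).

S -> SS | ee | SJS; A -> SS | fe; J -> S | SA | ee | fe

Nullable set: {A, J}.
S -> SJS: J nullable, giving SJS | SS.
Drop A -> ε.
Drop J -> ε.
J -> SA: A nullable, giving S | SA.
Unchanged (no nullable symbols): S -> ee; A -> SS; A -> fe; J -> ee; J -> fe.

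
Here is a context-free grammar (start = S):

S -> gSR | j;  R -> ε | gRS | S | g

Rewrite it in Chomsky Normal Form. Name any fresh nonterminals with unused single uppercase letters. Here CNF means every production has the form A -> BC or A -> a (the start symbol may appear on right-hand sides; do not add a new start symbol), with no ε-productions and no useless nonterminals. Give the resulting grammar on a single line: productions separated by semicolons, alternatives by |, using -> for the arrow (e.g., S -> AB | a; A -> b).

S -> j | AD | AS; A -> g; B -> RS; C -> SR; D -> SR; R -> g | j | AB | AC | AS

Nullable: {R}; after ε-elimination: S -> j | gS | gSR; R -> S | g | gS | gRS.
After unit-elimination: S -> j | gS | gSR; R -> g | j | gS | gRS | gSR.
TERM: introduce A -> g and substitute in every rule of length ≥2.
BIN: R -> ARS becomes R -> AB, B -> RS; R -> ASR becomes R -> AC, C -> SR; S -> ASR becomes S -> AD, D -> SR.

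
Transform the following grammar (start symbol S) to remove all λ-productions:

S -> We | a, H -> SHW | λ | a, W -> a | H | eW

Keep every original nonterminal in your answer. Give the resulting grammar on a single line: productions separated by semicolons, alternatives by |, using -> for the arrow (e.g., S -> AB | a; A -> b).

S -> a | e | We; H -> S | a | SH | SW | SHW; W -> H | a | e | eW

Nullable set: {H, W}.
S -> We: W nullable, giving We | e.
Drop H -> λ.
H -> SHW: H, W nullable, giving S | SH | SHW | SW.
W -> H: H nullable, giving H.
W -> eW: W nullable, giving e | eW.
Unchanged (no nullable symbols): S -> a; H -> a; W -> a.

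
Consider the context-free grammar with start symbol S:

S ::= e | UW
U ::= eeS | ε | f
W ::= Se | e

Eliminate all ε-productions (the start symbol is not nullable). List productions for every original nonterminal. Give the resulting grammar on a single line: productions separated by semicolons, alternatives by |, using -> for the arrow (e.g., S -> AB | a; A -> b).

S -> W | e | UW; U -> f | eeS; W -> e | Se

Nullable set: {U}.
S -> UW: U nullable, giving UW | W.
Drop U -> ε.
Unchanged (no nullable symbols): S -> e; U -> eeS; U -> f; W -> Se; W -> e.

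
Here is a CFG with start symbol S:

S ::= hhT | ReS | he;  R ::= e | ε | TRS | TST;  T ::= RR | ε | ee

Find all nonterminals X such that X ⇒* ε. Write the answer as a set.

Directly nullable (have an ε-rule): {R, T}.
Not nullable: S — each has a terminal in every rule's right-hand side or depends on a non-nullable symbol.

{R, T}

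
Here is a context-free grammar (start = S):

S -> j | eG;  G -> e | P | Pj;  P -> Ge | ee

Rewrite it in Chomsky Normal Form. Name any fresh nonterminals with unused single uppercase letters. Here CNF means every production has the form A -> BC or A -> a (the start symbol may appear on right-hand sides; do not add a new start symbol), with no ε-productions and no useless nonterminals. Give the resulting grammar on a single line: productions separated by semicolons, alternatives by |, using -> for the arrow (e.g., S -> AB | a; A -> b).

S -> j | AG; A -> e; B -> j; G -> e | AA | GA | PB; P -> AA | GA

No ε-productions.
After unit-elimination: S -> j | eG; G -> e | Ge | Pj | ee; P -> Ge | ee.
TERM: introduce A -> e, B -> j and substitute in every rule of length ≥2.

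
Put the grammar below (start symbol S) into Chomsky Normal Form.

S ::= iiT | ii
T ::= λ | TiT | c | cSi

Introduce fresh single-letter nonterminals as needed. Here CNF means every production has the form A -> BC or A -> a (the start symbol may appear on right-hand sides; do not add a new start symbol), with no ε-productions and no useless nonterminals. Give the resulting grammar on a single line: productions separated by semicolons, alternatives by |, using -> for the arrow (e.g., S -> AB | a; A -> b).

S -> AA | AC; A -> i; B -> c; C -> AT; D -> SA; E -> AT; T -> c | i | AT | BD | TA | TE

Nullable: {T}; after ε-elimination: S -> ii | iiT; T -> c | i | Ti | iT | TiT | cSi.
No unit productions to eliminate.
TERM: introduce B -> c, A -> i and substitute in every rule of length ≥2.
BIN: S -> AAT becomes S -> AC, C -> AT; T -> BSA becomes T -> BD, D -> SA; T -> TAT becomes T -> TE, E -> AT.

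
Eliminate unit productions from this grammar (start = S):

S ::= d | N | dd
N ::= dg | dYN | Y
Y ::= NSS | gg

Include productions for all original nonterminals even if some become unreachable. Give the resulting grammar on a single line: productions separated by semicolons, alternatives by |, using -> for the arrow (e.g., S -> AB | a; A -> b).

Unit productions: N->Y, S->N.
Unit pairs (A ⇒* B via units): (N,Y), (S,N), (S,Y).
S: inherits non-unit rules of {N, S, Y} → NSS | d | dYN | dd | dg | gg.
N: inherits non-unit rules of {N, Y} → NSS | dYN | dg | gg.
Y: inherits non-unit rules of {Y} → NSS | gg.

S -> d | dd | dg | gg | NSS | dYN; N -> dg | gg | NSS | dYN; Y -> gg | NSS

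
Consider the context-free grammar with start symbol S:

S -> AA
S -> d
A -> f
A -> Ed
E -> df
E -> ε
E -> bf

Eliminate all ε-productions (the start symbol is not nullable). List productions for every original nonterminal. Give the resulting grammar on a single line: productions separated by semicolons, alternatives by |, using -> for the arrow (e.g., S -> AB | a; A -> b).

Nullable set: {E}.
A -> Ed: E nullable, giving Ed | d.
Drop E -> ε.
Unchanged (no nullable symbols): S -> AA; S -> d; A -> f; E -> bf; E -> df.

S -> d | AA; A -> d | f | Ed; E -> bf | df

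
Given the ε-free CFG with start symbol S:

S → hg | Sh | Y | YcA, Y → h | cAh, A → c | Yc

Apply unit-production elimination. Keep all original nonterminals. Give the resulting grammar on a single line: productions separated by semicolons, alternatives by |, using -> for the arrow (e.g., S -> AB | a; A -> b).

S -> h | Sh | hg | YcA | cAh; A -> c | Yc; Y -> h | cAh

Unit productions: S->Y.
Unit pairs (A ⇒* B via units): (S,Y).
S: inherits non-unit rules of {S, Y} → Sh | YcA | cAh | h | hg.
A: inherits non-unit rules of {A} → Yc | c.
Y: inherits non-unit rules of {Y} → cAh | h.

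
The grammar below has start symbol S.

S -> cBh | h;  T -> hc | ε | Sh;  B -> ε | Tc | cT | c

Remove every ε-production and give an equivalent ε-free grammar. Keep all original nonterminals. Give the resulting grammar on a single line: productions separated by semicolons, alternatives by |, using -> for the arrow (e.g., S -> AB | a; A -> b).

Nullable set: {B, T}.
S -> cBh: B nullable, giving cBh | ch.
Drop B -> ε.
B -> Tc: T nullable, giving Tc | c.
B -> cT: T nullable, giving c | cT.
Drop T -> ε.
Unchanged (no nullable symbols): S -> h; B -> c; T -> Sh; T -> hc.

S -> h | ch | cBh; B -> c | Tc | cT; T -> Sh | hc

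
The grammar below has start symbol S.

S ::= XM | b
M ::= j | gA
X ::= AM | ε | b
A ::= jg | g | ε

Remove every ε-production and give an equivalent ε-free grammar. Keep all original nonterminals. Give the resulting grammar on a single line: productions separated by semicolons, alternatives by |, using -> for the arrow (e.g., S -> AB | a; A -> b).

S -> M | b | XM; A -> g | jg; M -> g | j | gA; X -> M | b | AM

Nullable set: {A, X}.
S -> XM: X nullable, giving M | XM.
Drop A -> ε.
M -> gA: A nullable, giving g | gA.
Drop X -> ε.
X -> AM: A nullable, giving AM | M.
Unchanged (no nullable symbols): S -> b; A -> g; A -> jg; M -> j; X -> b.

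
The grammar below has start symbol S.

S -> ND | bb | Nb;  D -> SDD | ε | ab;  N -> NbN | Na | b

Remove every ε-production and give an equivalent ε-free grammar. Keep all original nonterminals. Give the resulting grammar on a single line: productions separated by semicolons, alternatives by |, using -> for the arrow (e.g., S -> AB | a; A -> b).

S -> N | ND | Nb | bb; D -> S | SD | ab | SDD; N -> b | Na | NbN

Nullable set: {D}.
S -> ND: D nullable, giving N | ND.
Drop D -> ε.
D -> SDD: D, D nullable, giving S | SD | SDD.
Unchanged (no nullable symbols): S -> Nb; S -> bb; D -> ab; N -> Na; N -> NbN; N -> b.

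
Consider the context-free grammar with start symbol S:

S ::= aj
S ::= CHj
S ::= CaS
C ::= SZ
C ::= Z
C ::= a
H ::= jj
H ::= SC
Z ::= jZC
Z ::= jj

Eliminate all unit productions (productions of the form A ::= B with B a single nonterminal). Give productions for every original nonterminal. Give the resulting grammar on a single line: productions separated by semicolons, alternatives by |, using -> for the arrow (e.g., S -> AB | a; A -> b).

S -> aj | CHj | CaS; C -> a | SZ | jj | jZC; H -> SC | jj; Z -> jj | jZC

Unit productions: C->Z.
Unit pairs (A ⇒* B via units): (C,Z).
S: inherits non-unit rules of {S} → CHj | CaS | aj.
C: inherits non-unit rules of {C, Z} → SZ | a | jZC | jj.
H: inherits non-unit rules of {H} → SC | jj.
Z: inherits non-unit rules of {Z} → jZC | jj.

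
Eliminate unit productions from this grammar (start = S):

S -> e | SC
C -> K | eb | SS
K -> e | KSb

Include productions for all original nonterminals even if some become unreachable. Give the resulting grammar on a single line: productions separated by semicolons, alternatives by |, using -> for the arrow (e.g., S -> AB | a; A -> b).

Unit productions: C->K.
Unit pairs (A ⇒* B via units): (C,K).
S: inherits non-unit rules of {S} → SC | e.
C: inherits non-unit rules of {C, K} → KSb | SS | e | eb.
K: inherits non-unit rules of {K} → KSb | e.

S -> e | SC; C -> e | SS | eb | KSb; K -> e | KSb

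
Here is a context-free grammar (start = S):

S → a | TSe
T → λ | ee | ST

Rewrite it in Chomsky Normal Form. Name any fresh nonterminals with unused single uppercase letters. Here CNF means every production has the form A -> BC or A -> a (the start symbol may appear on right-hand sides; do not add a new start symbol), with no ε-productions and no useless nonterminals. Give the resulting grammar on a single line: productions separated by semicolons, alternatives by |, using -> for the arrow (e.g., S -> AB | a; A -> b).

S -> a | SA | TB; A -> e; B -> SA; C -> SA; T -> a | AA | SA | ST | TC

Nullable: {T}; after ε-elimination: S -> a | Se | TSe; T -> S | ST | ee.
After unit-elimination: S -> a | Se | TSe; T -> a | ST | Se | ee | TSe.
TERM: introduce A -> e and substitute in every rule of length ≥2.
BIN: S -> TSA becomes S -> TB, B -> SA; T -> TSA becomes T -> TC, C -> SA.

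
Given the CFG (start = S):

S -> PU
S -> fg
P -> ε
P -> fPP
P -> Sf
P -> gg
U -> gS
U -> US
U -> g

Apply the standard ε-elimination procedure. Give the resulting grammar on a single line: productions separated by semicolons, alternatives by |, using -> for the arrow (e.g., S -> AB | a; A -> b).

Nullable set: {P}.
S -> PU: P nullable, giving PU | U.
Drop P -> ε.
P -> fPP: P, P nullable, giving f | fP | fPP.
Unchanged (no nullable symbols): S -> fg; P -> Sf; P -> gg; U -> US; U -> g; U -> gS.

S -> U | PU | fg; P -> f | Sf | fP | gg | fPP; U -> g | US | gS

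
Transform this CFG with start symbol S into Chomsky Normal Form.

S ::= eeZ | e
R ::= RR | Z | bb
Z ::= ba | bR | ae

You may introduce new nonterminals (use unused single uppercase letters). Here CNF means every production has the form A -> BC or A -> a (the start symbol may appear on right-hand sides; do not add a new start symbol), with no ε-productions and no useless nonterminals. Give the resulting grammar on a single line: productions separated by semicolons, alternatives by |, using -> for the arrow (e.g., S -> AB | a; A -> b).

No ε-productions.
After unit-elimination: S -> e | eeZ; R -> RR | ae | bR | ba | bb; Z -> ae | bR | ba.
TERM: introduce A -> a, C -> b, B -> e and substitute in every rule of length ≥2.
BIN: S -> BBZ becomes S -> BD, D -> BZ.

S -> e | BD; A -> a; B -> e; C -> b; D -> BZ; R -> AB | CA | CC | CR | RR; Z -> AB | CA | CR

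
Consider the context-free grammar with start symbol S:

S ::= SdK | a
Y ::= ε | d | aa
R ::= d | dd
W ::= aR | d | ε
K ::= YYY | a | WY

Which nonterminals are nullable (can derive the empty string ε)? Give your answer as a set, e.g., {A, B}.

{K, W, Y}

Directly nullable (have an ε-rule): {W, Y}.
K is nullable via K -> WY (every symbol on the right is already known nullable).
Not nullable: R, S — each has a terminal in every rule's right-hand side or depends on a non-nullable symbol.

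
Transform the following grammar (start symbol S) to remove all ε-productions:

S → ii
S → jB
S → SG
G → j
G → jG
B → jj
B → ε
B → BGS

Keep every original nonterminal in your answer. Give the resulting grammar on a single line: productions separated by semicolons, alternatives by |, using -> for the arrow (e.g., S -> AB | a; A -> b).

Nullable set: {B}.
S -> jB: B nullable, giving j | jB.
Drop B -> ε.
B -> BGS: B nullable, giving BGS | GS.
Unchanged (no nullable symbols): S -> SG; S -> ii; B -> jj; G -> j; G -> jG.

S -> j | SG | ii | jB; B -> GS | jj | BGS; G -> j | jG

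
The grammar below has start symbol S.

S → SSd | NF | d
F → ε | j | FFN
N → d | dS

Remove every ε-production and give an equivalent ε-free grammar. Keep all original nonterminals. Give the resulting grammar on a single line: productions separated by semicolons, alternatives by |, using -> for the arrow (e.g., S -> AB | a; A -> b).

S -> N | d | NF | SSd; F -> N | j | FN | FFN; N -> d | dS

Nullable set: {F}.
S -> NF: F nullable, giving N | NF.
Drop F -> ε.
F -> FFN: F, F nullable, giving FFN | FN | N.
Unchanged (no nullable symbols): S -> SSd; S -> d; F -> j; N -> d; N -> dS.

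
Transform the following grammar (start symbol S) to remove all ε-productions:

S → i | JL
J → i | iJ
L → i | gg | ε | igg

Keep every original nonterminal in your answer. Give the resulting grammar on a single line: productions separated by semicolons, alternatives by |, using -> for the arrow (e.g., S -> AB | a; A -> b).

Nullable set: {L}.
S -> JL: L nullable, giving J | JL.
Drop L -> ε.
Unchanged (no nullable symbols): S -> i; J -> i; J -> iJ; L -> gg; L -> i; L -> igg.

S -> J | i | JL; J -> i | iJ; L -> i | gg | igg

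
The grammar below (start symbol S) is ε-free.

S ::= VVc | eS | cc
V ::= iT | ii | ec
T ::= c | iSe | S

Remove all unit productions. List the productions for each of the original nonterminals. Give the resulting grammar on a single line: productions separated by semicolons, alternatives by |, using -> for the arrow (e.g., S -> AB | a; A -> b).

S -> cc | eS | VVc; T -> c | cc | eS | VVc | iSe; V -> ec | iT | ii

Unit productions: T->S.
Unit pairs (A ⇒* B via units): (T,S).
S: inherits non-unit rules of {S} → VVc | cc | eS.
T: inherits non-unit rules of {S, T} → VVc | c | cc | eS | iSe.
V: inherits non-unit rules of {V} → ec | iT | ii.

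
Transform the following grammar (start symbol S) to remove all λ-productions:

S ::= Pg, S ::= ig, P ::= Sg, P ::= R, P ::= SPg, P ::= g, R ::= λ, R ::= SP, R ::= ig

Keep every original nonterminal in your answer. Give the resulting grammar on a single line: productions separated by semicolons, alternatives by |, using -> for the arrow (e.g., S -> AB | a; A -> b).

S -> g | Pg | ig; P -> R | g | Sg | SPg; R -> S | SP | ig

Nullable set: {P, R}.
S -> Pg: P nullable, giving Pg | g.
P -> R: R nullable, giving R.
P -> SPg: P nullable, giving SPg | Sg.
Drop R -> λ.
R -> SP: P nullable, giving S | SP.
Unchanged (no nullable symbols): S -> ig; P -> Sg; P -> g; R -> ig.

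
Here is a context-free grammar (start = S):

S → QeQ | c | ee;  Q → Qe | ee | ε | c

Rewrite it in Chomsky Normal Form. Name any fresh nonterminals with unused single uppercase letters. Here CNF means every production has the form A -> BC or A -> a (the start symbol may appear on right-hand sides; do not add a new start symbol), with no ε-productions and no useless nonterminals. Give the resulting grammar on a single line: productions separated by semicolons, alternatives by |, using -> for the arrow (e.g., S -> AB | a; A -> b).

Nullable: {Q}; after ε-elimination: S -> c | e | Qe | eQ | ee | QeQ; Q -> c | e | Qe | ee.
No unit productions to eliminate.
TERM: introduce A -> e and substitute in every rule of length ≥2.
BIN: S -> QAQ becomes S -> QB, B -> AQ.

S -> c | e | AA | AQ | QA | QB; A -> e; B -> AQ; Q -> c | e | AA | QA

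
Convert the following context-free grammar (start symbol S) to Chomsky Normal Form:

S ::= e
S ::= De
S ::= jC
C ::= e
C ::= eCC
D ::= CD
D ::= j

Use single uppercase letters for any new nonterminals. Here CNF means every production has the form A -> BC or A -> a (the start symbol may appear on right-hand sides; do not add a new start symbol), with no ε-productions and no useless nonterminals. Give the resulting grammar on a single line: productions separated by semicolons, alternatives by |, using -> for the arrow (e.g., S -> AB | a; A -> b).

S -> e | BC | DA; A -> e; B -> j; C -> e | AE; D -> j | CD; E -> CC

No ε-productions.
No unit productions to eliminate.
TERM: introduce A -> e, B -> j and substitute in every rule of length ≥2.
BIN: C -> ACC becomes C -> AE, E -> CC.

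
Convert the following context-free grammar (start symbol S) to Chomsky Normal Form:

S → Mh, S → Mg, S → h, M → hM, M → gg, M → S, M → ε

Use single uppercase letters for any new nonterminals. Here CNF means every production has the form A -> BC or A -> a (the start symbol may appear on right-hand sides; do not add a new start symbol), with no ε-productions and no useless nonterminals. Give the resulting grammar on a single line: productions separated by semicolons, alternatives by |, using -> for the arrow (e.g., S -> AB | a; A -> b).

Nullable: {M}; after ε-elimination: S -> g | h | Mg | Mh; M -> S | h | gg | hM.
After unit-elimination: S -> g | h | Mg | Mh; M -> g | h | Mg | Mh | gg | hM.
TERM: introduce A -> g, B -> h and substitute in every rule of length ≥2.

S -> g | h | MA | MB; A -> g; B -> h; M -> g | h | AA | BM | MA | MB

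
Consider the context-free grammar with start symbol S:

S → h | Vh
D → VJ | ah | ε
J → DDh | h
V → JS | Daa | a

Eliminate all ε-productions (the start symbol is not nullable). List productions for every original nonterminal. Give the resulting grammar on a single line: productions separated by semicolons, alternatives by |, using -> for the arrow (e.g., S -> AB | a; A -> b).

S -> h | Vh; D -> VJ | ah; J -> h | Dh | DDh; V -> a | JS | aa | Daa

Nullable set: {D}.
Drop D -> ε.
J -> DDh: D, D nullable, giving DDh | Dh | h.
V -> Daa: D nullable, giving Daa | aa.
Unchanged (no nullable symbols): S -> Vh; S -> h; D -> VJ; D -> ah; J -> h; V -> JS; V -> a.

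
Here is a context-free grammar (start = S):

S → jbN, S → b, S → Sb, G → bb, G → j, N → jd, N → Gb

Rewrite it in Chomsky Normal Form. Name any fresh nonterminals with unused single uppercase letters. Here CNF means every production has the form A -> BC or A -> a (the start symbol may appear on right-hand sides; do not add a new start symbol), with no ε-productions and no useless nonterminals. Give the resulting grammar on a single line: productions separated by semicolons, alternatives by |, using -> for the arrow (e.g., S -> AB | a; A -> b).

S -> b | BD | SA; A -> b; B -> j; C -> d; D -> AN; G -> j | AA; N -> BC | GA

No ε-productions.
No unit productions to eliminate.
TERM: introduce A -> b, C -> d, B -> j and substitute in every rule of length ≥2.
BIN: S -> BAN becomes S -> BD, D -> AN.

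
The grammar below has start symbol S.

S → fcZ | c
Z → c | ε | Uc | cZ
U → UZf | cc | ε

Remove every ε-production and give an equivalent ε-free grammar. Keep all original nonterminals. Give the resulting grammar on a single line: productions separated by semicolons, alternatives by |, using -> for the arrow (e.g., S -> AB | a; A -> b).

S -> c | fc | fcZ; U -> f | Uf | Zf | cc | UZf; Z -> c | Uc | cZ

Nullable set: {U, Z}.
S -> fcZ: Z nullable, giving fc | fcZ.
Drop U -> ε.
U -> UZf: U, Z nullable, giving UZf | Uf | Zf | f.
Drop Z -> ε.
Z -> Uc: U nullable, giving Uc | c.
Z -> cZ: Z nullable, giving c | cZ.
Unchanged (no nullable symbols): S -> c; U -> cc; Z -> c.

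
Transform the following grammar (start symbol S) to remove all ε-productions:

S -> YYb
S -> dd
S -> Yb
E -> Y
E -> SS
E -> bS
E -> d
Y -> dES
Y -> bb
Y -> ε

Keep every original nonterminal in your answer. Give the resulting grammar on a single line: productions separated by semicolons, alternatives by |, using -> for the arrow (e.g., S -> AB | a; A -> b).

Nullable set: {E, Y}.
S -> YYb: Y, Y nullable, giving YYb | Yb | b.
S -> Yb: Y nullable, giving Yb | b.
E -> Y: Y nullable, giving Y.
Drop Y -> ε.
Y -> dES: E nullable, giving dES | dS.
Unchanged (no nullable symbols): S -> dd; E -> SS; E -> bS; E -> d; Y -> bb.

S -> b | Yb | dd | YYb; E -> Y | d | SS | bS; Y -> bb | dS | dES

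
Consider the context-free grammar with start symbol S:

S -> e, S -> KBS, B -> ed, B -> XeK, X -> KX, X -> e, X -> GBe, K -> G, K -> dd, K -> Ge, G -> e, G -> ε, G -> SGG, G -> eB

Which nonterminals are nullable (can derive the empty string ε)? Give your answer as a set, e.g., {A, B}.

{G, K}

Directly nullable (have an ε-rule): {G}.
K is nullable via K -> G (every symbol on the right is already known nullable).
Not nullable: B, S, X — each has a terminal in every rule's right-hand side or depends on a non-nullable symbol.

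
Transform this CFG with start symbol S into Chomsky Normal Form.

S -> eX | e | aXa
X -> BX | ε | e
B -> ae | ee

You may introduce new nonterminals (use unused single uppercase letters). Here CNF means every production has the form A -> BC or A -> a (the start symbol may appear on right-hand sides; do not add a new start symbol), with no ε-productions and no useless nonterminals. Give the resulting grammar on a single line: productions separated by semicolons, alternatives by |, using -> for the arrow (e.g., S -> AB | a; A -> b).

Nullable: {X}; after ε-elimination: S -> e | aa | eX | aXa; B -> ae | ee; X -> B | e | BX.
After unit-elimination: S -> e | aa | eX | aXa; B -> ae | ee; X -> e | BX | ae | ee.
TERM: introduce A -> a, C -> e and substitute in every rule of length ≥2.
BIN: S -> AXA becomes S -> AD, D -> XA.

S -> e | AA | AD | CX; A -> a; B -> AC | CC; C -> e; D -> XA; X -> e | AC | BX | CC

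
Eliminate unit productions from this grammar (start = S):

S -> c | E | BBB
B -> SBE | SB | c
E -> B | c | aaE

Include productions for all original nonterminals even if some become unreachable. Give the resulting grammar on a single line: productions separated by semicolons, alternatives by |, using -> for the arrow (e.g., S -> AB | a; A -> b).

S -> c | SB | BBB | SBE | aaE; B -> c | SB | SBE; E -> c | SB | SBE | aaE

Unit productions: E->B, S->E.
Unit pairs (A ⇒* B via units): (E,B), (S,B), (S,E).
S: inherits non-unit rules of {B, E, S} → BBB | SB | SBE | aaE | c.
B: inherits non-unit rules of {B} → SB | SBE | c.
E: inherits non-unit rules of {B, E} → SB | SBE | aaE | c.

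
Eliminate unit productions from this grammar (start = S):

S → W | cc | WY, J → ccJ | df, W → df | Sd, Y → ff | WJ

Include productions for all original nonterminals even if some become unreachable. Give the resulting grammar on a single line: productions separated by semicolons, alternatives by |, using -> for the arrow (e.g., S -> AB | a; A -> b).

S -> Sd | WY | cc | df; J -> df | ccJ; W -> Sd | df; Y -> WJ | ff

Unit productions: S->W.
Unit pairs (A ⇒* B via units): (S,W).
S: inherits non-unit rules of {S, W} → Sd | WY | cc | df.
J: inherits non-unit rules of {J} → ccJ | df.
W: inherits non-unit rules of {W} → Sd | df.
Y: inherits non-unit rules of {Y} → WJ | ff.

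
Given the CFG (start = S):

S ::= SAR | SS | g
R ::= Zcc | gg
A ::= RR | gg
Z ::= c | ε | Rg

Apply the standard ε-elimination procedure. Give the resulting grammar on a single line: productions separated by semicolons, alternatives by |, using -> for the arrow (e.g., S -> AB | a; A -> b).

S -> g | SS | SAR; A -> RR | gg; R -> cc | gg | Zcc; Z -> c | Rg

Nullable set: {Z}.
R -> Zcc: Z nullable, giving Zcc | cc.
Drop Z -> ε.
Unchanged (no nullable symbols): S -> SAR; S -> SS; S -> g; A -> RR; A -> gg; R -> gg; Z -> Rg; Z -> c.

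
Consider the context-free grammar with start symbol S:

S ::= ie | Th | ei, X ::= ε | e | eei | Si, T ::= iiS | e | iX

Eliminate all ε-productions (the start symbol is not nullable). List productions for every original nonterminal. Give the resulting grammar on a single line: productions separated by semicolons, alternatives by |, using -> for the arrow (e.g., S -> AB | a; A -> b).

Nullable set: {X}.
T -> iX: X nullable, giving i | iX.
Drop X -> ε.
Unchanged (no nullable symbols): S -> Th; S -> ei; S -> ie; T -> e; T -> iiS; X -> Si; X -> e; X -> eei.

S -> Th | ei | ie; T -> e | i | iX | iiS; X -> e | Si | eei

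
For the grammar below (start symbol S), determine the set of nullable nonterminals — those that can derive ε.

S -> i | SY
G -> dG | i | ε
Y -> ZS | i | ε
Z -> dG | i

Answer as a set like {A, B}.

Directly nullable (have an ε-rule): {G, Y}.
Not nullable: S, Z — each has a terminal in every rule's right-hand side or depends on a non-nullable symbol.

{G, Y}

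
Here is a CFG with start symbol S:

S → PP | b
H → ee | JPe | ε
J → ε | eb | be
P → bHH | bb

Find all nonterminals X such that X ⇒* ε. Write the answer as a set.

{H, J}

Directly nullable (have an ε-rule): {H, J}.
Not nullable: P, S — each has a terminal in every rule's right-hand side or depends on a non-nullable symbol.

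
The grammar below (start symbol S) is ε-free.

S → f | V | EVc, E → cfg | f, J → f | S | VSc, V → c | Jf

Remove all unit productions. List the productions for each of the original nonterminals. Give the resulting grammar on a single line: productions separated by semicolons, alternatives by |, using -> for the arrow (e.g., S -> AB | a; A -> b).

S -> c | f | Jf | EVc; E -> f | cfg; J -> c | f | Jf | EVc | VSc; V -> c | Jf

Unit productions: J->S, S->V.
Unit pairs (A ⇒* B via units): (J,S), (J,V), (S,V).
S: inherits non-unit rules of {S, V} → EVc | Jf | c | f.
E: inherits non-unit rules of {E} → cfg | f.
J: inherits non-unit rules of {J, S, V} → EVc | Jf | VSc | c | f.
V: inherits non-unit rules of {V} → Jf | c.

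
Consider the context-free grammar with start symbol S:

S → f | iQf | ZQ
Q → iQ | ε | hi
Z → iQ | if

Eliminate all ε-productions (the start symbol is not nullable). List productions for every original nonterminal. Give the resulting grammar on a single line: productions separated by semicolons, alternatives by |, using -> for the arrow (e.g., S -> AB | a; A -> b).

S -> Z | f | ZQ | if | iQf; Q -> i | hi | iQ; Z -> i | iQ | if

Nullable set: {Q}.
S -> ZQ: Q nullable, giving Z | ZQ.
S -> iQf: Q nullable, giving iQf | if.
Drop Q -> ε.
Q -> iQ: Q nullable, giving i | iQ.
Z -> iQ: Q nullable, giving i | iQ.
Unchanged (no nullable symbols): S -> f; Q -> hi; Z -> if.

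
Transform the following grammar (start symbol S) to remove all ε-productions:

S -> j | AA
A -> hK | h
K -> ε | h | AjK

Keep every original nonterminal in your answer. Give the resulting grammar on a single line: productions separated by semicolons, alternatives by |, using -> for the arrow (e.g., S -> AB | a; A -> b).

Nullable set: {K}.
A -> hK: K nullable, giving h | hK.
Drop K -> ε.
K -> AjK: K nullable, giving Aj | AjK.
Unchanged (no nullable symbols): S -> AA; S -> j; A -> h; K -> h.

S -> j | AA; A -> h | hK; K -> h | Aj | AjK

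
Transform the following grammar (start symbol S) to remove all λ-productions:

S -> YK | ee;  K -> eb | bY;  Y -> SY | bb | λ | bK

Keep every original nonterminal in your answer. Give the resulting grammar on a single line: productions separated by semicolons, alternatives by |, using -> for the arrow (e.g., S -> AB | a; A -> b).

Nullable set: {Y}.
S -> YK: Y nullable, giving K | YK.
K -> bY: Y nullable, giving b | bY.
Drop Y -> λ.
Y -> SY: Y nullable, giving S | SY.
Unchanged (no nullable symbols): S -> ee; K -> eb; Y -> bK; Y -> bb.

S -> K | YK | ee; K -> b | bY | eb; Y -> S | SY | bK | bb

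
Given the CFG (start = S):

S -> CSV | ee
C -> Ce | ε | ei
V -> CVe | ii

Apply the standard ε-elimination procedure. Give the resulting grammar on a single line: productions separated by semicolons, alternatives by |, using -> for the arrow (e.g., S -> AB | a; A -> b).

Nullable set: {C}.
S -> CSV: C nullable, giving CSV | SV.
Drop C -> ε.
C -> Ce: C nullable, giving Ce | e.
V -> CVe: C nullable, giving CVe | Ve.
Unchanged (no nullable symbols): S -> ee; C -> ei; V -> ii.

S -> SV | ee | CSV; C -> e | Ce | ei; V -> Ve | ii | CVe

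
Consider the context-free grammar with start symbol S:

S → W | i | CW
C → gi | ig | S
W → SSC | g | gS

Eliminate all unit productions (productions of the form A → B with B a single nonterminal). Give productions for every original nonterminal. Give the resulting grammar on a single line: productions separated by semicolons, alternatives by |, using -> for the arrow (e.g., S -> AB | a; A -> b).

S -> g | i | CW | gS | SSC; C -> g | i | CW | gS | gi | ig | SSC; W -> g | gS | SSC

Unit productions: C->S, S->W.
Unit pairs (A ⇒* B via units): (C,S), (C,W), (S,W).
S: inherits non-unit rules of {S, W} → CW | SSC | g | gS | i.
C: inherits non-unit rules of {C, S, W} → CW | SSC | g | gS | gi | i | ig.
W: inherits non-unit rules of {W} → SSC | g | gS.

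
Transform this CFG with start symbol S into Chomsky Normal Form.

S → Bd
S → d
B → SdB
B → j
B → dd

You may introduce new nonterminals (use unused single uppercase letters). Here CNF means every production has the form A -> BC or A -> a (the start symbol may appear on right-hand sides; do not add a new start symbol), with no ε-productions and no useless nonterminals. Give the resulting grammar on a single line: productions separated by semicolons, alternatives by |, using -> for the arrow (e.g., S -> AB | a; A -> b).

S -> d | BA; A -> d; B -> j | AA | SC; C -> AB

No ε-productions.
No unit productions to eliminate.
TERM: introduce A -> d and substitute in every rule of length ≥2.
BIN: B -> SAB becomes B -> SC, C -> AB.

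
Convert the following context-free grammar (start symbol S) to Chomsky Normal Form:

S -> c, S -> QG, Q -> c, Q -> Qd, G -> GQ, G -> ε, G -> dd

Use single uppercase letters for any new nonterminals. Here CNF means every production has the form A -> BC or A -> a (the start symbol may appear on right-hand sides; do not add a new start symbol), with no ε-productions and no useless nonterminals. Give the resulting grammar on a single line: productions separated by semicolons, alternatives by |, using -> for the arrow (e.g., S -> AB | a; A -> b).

S -> c | QA | QG; A -> d; G -> c | AA | GQ | QA; Q -> c | QA

Nullable: {G}; after ε-elimination: S -> Q | c | QG; G -> Q | GQ | dd; Q -> c | Qd.
After unit-elimination: S -> c | QG | Qd; G -> c | GQ | Qd | dd; Q -> c | Qd.
TERM: introduce A -> d and substitute in every rule of length ≥2.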